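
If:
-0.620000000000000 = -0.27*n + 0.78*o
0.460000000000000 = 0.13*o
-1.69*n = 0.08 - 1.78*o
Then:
No Solution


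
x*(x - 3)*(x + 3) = x^3 - 9*x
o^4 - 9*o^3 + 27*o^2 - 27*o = o*(o - 3)^3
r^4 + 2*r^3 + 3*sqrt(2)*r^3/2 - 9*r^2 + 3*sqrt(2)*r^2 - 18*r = r*(r + 2)*(r - 3*sqrt(2)/2)*(r + 3*sqrt(2))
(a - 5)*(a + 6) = a^2 + a - 30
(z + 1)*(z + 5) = z^2 + 6*z + 5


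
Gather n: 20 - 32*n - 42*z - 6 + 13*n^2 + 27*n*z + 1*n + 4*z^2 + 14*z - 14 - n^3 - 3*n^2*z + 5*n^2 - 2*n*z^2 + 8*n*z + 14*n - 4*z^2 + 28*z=-n^3 + n^2*(18 - 3*z) + n*(-2*z^2 + 35*z - 17)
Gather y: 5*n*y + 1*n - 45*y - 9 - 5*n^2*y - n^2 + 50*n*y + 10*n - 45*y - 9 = -n^2 + 11*n + y*(-5*n^2 + 55*n - 90) - 18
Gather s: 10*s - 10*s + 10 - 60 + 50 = 0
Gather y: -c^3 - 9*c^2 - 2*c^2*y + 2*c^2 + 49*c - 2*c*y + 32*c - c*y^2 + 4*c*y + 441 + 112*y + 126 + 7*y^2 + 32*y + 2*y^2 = -c^3 - 7*c^2 + 81*c + y^2*(9 - c) + y*(-2*c^2 + 2*c + 144) + 567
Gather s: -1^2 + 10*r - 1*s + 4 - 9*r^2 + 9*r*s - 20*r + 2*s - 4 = -9*r^2 - 10*r + s*(9*r + 1) - 1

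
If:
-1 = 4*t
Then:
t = -1/4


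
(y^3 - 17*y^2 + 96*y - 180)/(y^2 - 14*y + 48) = (y^2 - 11*y + 30)/(y - 8)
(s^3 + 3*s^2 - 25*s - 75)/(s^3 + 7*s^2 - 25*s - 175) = (s + 3)/(s + 7)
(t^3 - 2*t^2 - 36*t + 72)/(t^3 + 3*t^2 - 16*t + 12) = (t - 6)/(t - 1)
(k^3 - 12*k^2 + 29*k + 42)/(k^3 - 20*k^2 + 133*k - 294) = (k + 1)/(k - 7)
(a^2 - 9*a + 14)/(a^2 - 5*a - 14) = (a - 2)/(a + 2)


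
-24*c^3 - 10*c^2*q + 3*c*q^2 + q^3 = (-3*c + q)*(2*c + q)*(4*c + q)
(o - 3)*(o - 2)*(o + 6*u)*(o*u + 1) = o^4*u + 6*o^3*u^2 - 5*o^3*u + o^3 - 30*o^2*u^2 + 12*o^2*u - 5*o^2 + 36*o*u^2 - 30*o*u + 6*o + 36*u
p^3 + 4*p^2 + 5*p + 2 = (p + 1)^2*(p + 2)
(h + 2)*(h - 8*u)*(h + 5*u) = h^3 - 3*h^2*u + 2*h^2 - 40*h*u^2 - 6*h*u - 80*u^2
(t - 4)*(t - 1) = t^2 - 5*t + 4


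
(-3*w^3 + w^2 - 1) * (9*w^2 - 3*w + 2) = -27*w^5 + 18*w^4 - 9*w^3 - 7*w^2 + 3*w - 2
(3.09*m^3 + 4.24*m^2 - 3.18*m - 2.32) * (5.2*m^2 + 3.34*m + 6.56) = 16.068*m^5 + 32.3686*m^4 + 17.896*m^3 + 5.1292*m^2 - 28.6096*m - 15.2192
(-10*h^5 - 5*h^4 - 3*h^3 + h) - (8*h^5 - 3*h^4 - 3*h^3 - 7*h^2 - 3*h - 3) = -18*h^5 - 2*h^4 + 7*h^2 + 4*h + 3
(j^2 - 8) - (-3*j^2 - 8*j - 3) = 4*j^2 + 8*j - 5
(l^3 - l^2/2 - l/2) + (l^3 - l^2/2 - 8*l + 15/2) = 2*l^3 - l^2 - 17*l/2 + 15/2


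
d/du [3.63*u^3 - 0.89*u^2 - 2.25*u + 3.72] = 10.89*u^2 - 1.78*u - 2.25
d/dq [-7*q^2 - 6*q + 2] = -14*q - 6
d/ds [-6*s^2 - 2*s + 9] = -12*s - 2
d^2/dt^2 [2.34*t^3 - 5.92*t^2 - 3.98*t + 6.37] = 14.04*t - 11.84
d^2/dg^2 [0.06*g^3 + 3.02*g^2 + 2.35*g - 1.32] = 0.36*g + 6.04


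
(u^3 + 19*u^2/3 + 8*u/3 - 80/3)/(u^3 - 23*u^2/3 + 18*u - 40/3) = (u^2 + 8*u + 16)/(u^2 - 6*u + 8)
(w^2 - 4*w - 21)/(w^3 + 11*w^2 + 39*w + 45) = (w - 7)/(w^2 + 8*w + 15)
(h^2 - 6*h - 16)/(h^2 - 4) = (h - 8)/(h - 2)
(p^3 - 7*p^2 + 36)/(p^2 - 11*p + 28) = (p^3 - 7*p^2 + 36)/(p^2 - 11*p + 28)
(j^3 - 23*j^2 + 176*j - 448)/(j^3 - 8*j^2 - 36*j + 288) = (j^2 - 15*j + 56)/(j^2 - 36)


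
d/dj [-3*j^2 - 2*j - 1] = -6*j - 2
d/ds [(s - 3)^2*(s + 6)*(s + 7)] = 4*s^3 + 21*s^2 - 54*s - 135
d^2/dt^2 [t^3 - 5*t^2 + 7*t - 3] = 6*t - 10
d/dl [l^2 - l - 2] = 2*l - 1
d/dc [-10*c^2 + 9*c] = 9 - 20*c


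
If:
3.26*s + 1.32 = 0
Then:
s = -0.40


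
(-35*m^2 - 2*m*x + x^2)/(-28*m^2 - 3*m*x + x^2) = (5*m + x)/(4*m + x)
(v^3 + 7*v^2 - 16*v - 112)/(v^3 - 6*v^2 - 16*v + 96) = (v + 7)/(v - 6)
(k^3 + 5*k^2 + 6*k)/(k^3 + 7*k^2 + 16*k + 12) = k/(k + 2)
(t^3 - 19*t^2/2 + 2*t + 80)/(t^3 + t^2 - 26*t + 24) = (t^2 - 11*t/2 - 20)/(t^2 + 5*t - 6)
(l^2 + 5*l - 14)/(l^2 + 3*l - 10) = (l + 7)/(l + 5)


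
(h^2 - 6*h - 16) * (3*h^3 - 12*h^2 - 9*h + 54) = 3*h^5 - 30*h^4 + 15*h^3 + 300*h^2 - 180*h - 864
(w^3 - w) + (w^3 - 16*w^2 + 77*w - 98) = 2*w^3 - 16*w^2 + 76*w - 98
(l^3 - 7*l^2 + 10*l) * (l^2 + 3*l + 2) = l^5 - 4*l^4 - 9*l^3 + 16*l^2 + 20*l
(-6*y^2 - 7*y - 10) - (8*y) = -6*y^2 - 15*y - 10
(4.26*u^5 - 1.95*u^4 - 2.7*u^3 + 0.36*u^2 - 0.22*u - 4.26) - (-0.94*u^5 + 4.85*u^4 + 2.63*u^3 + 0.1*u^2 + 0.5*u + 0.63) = 5.2*u^5 - 6.8*u^4 - 5.33*u^3 + 0.26*u^2 - 0.72*u - 4.89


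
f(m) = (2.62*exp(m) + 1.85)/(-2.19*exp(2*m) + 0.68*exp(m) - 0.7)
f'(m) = (2.62*exp(m) + 1.85)*(4.38*exp(2*m) - 0.68*exp(m))/(-2.19*exp(2*m) + 0.68*exp(m) - 0.7)^2 + 2.62*exp(m)/(-2.19*exp(2*m) + 0.68*exp(m) - 0.7) = (5.7378*exp(2*m) + 8.103*exp(m) - 3.092)*exp(m)/(4.7961*exp(4*m) - 2.9784*exp(3*m) + 3.5284*exp(2*m) - 0.952*exp(m) + 0.49)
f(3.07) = -0.06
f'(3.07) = 0.06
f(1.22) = -0.46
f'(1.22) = 0.55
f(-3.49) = -2.83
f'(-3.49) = -0.19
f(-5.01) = -2.68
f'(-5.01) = -0.04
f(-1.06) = -3.79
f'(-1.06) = 0.26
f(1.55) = -0.31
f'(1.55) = 0.36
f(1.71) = -0.26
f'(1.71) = 0.29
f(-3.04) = -2.94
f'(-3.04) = -0.28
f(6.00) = 0.00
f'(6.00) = 0.00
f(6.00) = 0.00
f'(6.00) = 0.00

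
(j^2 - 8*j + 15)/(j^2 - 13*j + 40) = (j - 3)/(j - 8)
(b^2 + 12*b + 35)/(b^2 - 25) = (b + 7)/(b - 5)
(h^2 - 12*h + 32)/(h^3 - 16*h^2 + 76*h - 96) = (h - 4)/(h^2 - 8*h + 12)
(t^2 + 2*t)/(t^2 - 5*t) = (t + 2)/(t - 5)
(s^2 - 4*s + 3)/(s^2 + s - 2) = (s - 3)/(s + 2)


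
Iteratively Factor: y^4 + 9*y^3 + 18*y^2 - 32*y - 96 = (y - 2)*(y^3 + 11*y^2 + 40*y + 48) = (y - 2)*(y + 3)*(y^2 + 8*y + 16) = (y - 2)*(y + 3)*(y + 4)*(y + 4)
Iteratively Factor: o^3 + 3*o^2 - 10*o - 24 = (o - 3)*(o^2 + 6*o + 8) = (o - 3)*(o + 2)*(o + 4)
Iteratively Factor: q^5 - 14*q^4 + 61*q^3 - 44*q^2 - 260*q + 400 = (q - 4)*(q^4 - 10*q^3 + 21*q^2 + 40*q - 100) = (q - 4)*(q + 2)*(q^3 - 12*q^2 + 45*q - 50) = (q - 5)*(q - 4)*(q + 2)*(q^2 - 7*q + 10) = (q - 5)^2*(q - 4)*(q + 2)*(q - 2)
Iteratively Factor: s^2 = (s)*(s)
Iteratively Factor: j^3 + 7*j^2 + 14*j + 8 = (j + 2)*(j^2 + 5*j + 4) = (j + 2)*(j + 4)*(j + 1)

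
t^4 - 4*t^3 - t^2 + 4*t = t*(t - 4)*(t - 1)*(t + 1)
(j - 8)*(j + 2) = j^2 - 6*j - 16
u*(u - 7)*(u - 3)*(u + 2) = u^4 - 8*u^3 + u^2 + 42*u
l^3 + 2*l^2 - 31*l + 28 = (l - 4)*(l - 1)*(l + 7)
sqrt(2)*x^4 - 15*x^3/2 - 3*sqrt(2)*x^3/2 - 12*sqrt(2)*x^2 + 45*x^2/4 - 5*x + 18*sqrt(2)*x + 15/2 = (x - 3/2)*(x - 5*sqrt(2))*(x + sqrt(2))*(sqrt(2)*x + 1/2)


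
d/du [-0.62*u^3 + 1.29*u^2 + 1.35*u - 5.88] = -1.86*u^2 + 2.58*u + 1.35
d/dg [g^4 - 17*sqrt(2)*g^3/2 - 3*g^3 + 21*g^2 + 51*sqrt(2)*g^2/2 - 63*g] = 4*g^3 - 51*sqrt(2)*g^2/2 - 9*g^2 + 42*g + 51*sqrt(2)*g - 63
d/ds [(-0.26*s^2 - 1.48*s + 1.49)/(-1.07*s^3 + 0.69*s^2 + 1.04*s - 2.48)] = (-0.2782*s^4 - 3.1672*s^3 + 5.5337*s^2 - 0.7666*s + 2.1208)/(1.1449*s^6 - 1.4766*s^5 - 1.7495*s^4 + 6.7424*s^3 - 2.3408*s^2 - 5.1584*s + 6.1504)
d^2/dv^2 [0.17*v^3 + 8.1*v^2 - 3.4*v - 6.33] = 1.02*v + 16.2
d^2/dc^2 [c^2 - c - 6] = 2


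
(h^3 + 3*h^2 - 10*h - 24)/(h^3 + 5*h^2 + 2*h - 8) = (h - 3)/(h - 1)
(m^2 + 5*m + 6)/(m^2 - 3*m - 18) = (m + 2)/(m - 6)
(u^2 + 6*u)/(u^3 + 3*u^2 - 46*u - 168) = u/(u^2 - 3*u - 28)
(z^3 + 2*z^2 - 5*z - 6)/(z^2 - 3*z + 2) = (z^2 + 4*z + 3)/(z - 1)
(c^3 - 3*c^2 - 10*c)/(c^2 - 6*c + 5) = c*(c + 2)/(c - 1)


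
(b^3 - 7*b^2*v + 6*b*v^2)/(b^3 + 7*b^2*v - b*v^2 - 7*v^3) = b*(b - 6*v)/(b^2 + 8*b*v + 7*v^2)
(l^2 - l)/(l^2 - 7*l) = (l - 1)/(l - 7)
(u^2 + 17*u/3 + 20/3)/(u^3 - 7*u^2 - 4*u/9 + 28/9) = 3*(3*u^2 + 17*u + 20)/(9*u^3 - 63*u^2 - 4*u + 28)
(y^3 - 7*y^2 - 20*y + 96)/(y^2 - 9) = (y^2 - 4*y - 32)/(y + 3)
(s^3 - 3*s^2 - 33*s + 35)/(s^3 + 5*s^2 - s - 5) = (s - 7)/(s + 1)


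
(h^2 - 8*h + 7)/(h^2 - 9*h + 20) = (h^2 - 8*h + 7)/(h^2 - 9*h + 20)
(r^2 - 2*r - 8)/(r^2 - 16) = (r + 2)/(r + 4)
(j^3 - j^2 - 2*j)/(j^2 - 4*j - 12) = j*(-j^2 + j + 2)/(-j^2 + 4*j + 12)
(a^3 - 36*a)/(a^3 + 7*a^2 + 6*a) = (a - 6)/(a + 1)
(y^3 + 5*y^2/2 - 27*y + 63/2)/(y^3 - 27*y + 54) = (2*y^2 + 11*y - 21)/(2*(y^2 + 3*y - 18))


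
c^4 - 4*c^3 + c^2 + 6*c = c*(c - 3)*(c - 2)*(c + 1)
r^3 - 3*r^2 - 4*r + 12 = (r - 3)*(r - 2)*(r + 2)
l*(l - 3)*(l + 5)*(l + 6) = l^4 + 8*l^3 - 3*l^2 - 90*l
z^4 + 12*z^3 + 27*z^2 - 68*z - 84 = (z - 2)*(z + 1)*(z + 6)*(z + 7)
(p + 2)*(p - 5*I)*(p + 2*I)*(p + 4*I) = p^4 + 2*p^3 + I*p^3 + 22*p^2 + 2*I*p^2 + 44*p + 40*I*p + 80*I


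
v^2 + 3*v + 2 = (v + 1)*(v + 2)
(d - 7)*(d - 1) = d^2 - 8*d + 7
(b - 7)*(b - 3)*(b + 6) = b^3 - 4*b^2 - 39*b + 126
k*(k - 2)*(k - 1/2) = k^3 - 5*k^2/2 + k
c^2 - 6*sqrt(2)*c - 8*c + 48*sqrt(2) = (c - 8)*(c - 6*sqrt(2))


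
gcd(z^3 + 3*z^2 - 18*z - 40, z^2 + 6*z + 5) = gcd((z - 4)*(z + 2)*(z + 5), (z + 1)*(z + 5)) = z + 5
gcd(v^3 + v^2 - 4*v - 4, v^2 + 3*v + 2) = v^2 + 3*v + 2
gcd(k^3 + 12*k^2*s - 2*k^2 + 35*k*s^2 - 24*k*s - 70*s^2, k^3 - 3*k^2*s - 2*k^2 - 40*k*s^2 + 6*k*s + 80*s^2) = k^2 + 5*k*s - 2*k - 10*s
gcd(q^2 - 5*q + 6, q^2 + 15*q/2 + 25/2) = 1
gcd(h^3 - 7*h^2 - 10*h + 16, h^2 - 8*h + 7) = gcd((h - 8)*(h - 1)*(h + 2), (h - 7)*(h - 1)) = h - 1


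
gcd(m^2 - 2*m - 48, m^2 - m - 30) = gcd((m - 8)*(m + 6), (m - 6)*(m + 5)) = 1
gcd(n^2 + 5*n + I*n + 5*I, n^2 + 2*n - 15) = n + 5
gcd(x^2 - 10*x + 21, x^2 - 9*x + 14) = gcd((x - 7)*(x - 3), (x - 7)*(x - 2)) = x - 7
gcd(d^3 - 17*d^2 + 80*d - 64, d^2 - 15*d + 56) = d - 8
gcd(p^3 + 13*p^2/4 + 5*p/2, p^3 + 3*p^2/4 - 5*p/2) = p^2 + 2*p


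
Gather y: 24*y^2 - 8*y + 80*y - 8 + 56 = 24*y^2 + 72*y + 48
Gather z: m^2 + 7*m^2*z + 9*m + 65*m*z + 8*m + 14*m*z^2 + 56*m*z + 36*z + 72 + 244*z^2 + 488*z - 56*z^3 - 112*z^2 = m^2 + 17*m - 56*z^3 + z^2*(14*m + 132) + z*(7*m^2 + 121*m + 524) + 72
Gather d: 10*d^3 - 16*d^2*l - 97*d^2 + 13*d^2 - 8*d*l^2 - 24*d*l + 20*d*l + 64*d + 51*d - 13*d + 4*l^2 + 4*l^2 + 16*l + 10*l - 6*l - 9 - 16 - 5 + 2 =10*d^3 + d^2*(-16*l - 84) + d*(-8*l^2 - 4*l + 102) + 8*l^2 + 20*l - 28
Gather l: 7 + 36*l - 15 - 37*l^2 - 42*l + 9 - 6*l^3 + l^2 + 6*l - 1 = -6*l^3 - 36*l^2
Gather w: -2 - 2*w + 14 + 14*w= 12*w + 12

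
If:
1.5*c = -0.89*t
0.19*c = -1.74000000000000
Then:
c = -9.16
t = 15.43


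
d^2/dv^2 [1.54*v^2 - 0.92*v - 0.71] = 3.08000000000000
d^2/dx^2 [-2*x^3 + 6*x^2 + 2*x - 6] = 12 - 12*x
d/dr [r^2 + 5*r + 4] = 2*r + 5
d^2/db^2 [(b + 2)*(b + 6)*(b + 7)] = 6*b + 30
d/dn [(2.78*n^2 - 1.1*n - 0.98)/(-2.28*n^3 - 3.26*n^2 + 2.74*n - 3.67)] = (6.3384*n^4 - 5.016*n^3 - 2.672*n^2 - 26.7948*n + 6.7222)/(5.1984*n^6 + 14.8656*n^5 - 1.8668*n^4 - 1.1296*n^3 + 31.436*n^2 - 20.1116*n + 13.4689)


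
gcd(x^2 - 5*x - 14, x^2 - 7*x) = x - 7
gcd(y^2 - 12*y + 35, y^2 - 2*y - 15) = y - 5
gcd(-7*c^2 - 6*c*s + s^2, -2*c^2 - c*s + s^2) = c + s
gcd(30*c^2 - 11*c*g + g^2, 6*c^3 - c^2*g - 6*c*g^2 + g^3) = 6*c - g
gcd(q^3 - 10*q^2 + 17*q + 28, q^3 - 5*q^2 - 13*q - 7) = q^2 - 6*q - 7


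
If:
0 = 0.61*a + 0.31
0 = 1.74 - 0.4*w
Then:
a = -0.51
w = 4.35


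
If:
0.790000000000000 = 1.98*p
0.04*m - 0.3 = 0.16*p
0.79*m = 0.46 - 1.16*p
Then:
No Solution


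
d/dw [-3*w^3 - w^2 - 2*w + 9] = -9*w^2 - 2*w - 2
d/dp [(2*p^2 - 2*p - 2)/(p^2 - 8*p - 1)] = 14*(-p^2 - 1)/(p^4 - 16*p^3 + 62*p^2 + 16*p + 1)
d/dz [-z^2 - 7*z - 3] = -2*z - 7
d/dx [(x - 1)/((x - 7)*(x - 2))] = (-x^2 + 2*x + 5)/(x^4 - 18*x^3 + 109*x^2 - 252*x + 196)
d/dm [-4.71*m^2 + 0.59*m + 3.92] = 0.59 - 9.42*m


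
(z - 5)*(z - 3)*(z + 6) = z^3 - 2*z^2 - 33*z + 90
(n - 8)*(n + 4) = n^2 - 4*n - 32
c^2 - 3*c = c*(c - 3)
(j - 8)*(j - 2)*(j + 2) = j^3 - 8*j^2 - 4*j + 32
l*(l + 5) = l^2 + 5*l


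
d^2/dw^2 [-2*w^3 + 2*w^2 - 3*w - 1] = 4 - 12*w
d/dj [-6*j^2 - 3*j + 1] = -12*j - 3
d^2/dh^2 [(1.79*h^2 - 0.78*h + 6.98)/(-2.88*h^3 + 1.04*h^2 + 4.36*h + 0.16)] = (-29.693952*h^6 + 38.817792*h^5 - 843.616512*h^4 + 360.465344*h^3 + 486.6816*h^2 - 209.977728*h - 264.230976)/(23.887872*h^9 - 25.878528*h^8 - 99.145728*h^7 + 73.248256*h^6 + 152.971008*h^5 - 47.774592*h^4 - 87.013696*h^3 - 9.20448*h^2 - 0.334848*h - 0.004096)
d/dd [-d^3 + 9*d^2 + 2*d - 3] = -3*d^2 + 18*d + 2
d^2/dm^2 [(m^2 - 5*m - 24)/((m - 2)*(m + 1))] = 4*(-2*m^3 - 33*m^2 + 21*m - 29)/(m^6 - 3*m^5 - 3*m^4 + 11*m^3 + 6*m^2 - 12*m - 8)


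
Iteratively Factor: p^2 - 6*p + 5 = (p - 5)*(p - 1)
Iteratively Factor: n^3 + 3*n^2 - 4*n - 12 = (n + 2)*(n^2 + n - 6) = (n - 2)*(n + 2)*(n + 3)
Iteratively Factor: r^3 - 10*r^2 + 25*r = (r - 5)*(r^2 - 5*r) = (r - 5)^2*(r)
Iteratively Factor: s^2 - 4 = (s - 2)*(s + 2)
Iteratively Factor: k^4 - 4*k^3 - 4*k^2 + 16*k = (k - 4)*(k^3 - 4*k) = (k - 4)*(k - 2)*(k^2 + 2*k) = k*(k - 4)*(k - 2)*(k + 2)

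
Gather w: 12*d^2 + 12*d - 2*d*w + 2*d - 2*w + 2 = 12*d^2 + 14*d + w*(-2*d - 2) + 2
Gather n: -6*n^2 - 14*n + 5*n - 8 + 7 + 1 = -6*n^2 - 9*n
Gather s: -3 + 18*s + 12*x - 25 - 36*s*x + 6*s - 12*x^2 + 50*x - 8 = s*(24 - 36*x) - 12*x^2 + 62*x - 36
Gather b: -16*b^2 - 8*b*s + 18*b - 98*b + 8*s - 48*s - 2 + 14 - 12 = -16*b^2 + b*(-8*s - 80) - 40*s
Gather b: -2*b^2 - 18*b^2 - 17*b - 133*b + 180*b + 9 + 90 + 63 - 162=-20*b^2 + 30*b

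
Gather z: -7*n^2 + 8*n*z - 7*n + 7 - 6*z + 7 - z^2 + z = -7*n^2 - 7*n - z^2 + z*(8*n - 5) + 14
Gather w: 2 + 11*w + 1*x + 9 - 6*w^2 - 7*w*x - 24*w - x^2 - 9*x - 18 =-6*w^2 + w*(-7*x - 13) - x^2 - 8*x - 7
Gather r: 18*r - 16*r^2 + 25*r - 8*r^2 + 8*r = -24*r^2 + 51*r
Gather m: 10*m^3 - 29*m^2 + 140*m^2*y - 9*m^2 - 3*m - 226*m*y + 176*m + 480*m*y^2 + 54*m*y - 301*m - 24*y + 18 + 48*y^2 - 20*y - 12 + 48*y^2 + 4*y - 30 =10*m^3 + m^2*(140*y - 38) + m*(480*y^2 - 172*y - 128) + 96*y^2 - 40*y - 24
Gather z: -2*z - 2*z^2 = -2*z^2 - 2*z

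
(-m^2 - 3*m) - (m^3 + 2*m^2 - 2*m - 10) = -m^3 - 3*m^2 - m + 10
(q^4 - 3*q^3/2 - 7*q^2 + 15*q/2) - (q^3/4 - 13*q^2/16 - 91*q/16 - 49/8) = q^4 - 7*q^3/4 - 99*q^2/16 + 211*q/16 + 49/8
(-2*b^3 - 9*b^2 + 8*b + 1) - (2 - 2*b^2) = -2*b^3 - 7*b^2 + 8*b - 1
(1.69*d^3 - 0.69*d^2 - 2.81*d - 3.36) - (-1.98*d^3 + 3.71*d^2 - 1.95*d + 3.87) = 3.67*d^3 - 4.4*d^2 - 0.86*d - 7.23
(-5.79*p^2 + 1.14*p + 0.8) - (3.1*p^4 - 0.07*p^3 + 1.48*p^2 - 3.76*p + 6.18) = -3.1*p^4 + 0.07*p^3 - 7.27*p^2 + 4.9*p - 5.38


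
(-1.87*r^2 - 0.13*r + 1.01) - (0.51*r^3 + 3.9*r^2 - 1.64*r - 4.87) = -0.51*r^3 - 5.77*r^2 + 1.51*r + 5.88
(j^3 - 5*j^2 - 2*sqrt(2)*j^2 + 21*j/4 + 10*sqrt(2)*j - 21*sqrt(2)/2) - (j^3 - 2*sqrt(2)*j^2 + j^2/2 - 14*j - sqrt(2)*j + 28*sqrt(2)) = -11*j^2/2 + 11*sqrt(2)*j + 77*j/4 - 77*sqrt(2)/2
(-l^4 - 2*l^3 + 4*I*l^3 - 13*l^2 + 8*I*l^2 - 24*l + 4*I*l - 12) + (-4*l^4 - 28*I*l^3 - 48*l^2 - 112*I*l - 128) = -5*l^4 - 2*l^3 - 24*I*l^3 - 61*l^2 + 8*I*l^2 - 24*l - 108*I*l - 140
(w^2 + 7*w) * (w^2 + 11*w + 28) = w^4 + 18*w^3 + 105*w^2 + 196*w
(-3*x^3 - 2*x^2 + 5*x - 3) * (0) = 0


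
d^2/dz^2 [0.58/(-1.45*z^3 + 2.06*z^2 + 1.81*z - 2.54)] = ((5.046*z - 2.3896)*(1.45*z^3 - 2.06*z^2 - 1.81*z + 2.54) - 0.58*(-8.7*z^2 + 8.24*z + 3.62)*(-4.35*z^2 + 4.12*z + 1.81))/(1.45*z^3 - 2.06*z^2 - 1.81*z + 2.54)^3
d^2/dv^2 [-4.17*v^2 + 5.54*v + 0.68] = -8.34000000000000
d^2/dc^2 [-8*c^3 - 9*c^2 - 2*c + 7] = -48*c - 18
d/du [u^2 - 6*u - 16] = 2*u - 6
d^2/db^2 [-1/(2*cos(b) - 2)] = (cos(b) + 2)/(2*(cos(b) - 1)^2)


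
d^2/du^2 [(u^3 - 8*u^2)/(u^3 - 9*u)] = 2*(-8*u^3 + 27*u^2 - 216*u + 81)/(u^6 - 27*u^4 + 243*u^2 - 729)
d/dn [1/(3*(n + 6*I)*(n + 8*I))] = 2*(-n - 7*I)/(3*(n^4 + 28*I*n^3 - 292*n^2 - 1344*I*n + 2304))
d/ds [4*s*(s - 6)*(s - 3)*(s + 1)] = 16*s^3 - 96*s^2 + 72*s + 72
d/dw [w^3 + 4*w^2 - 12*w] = 3*w^2 + 8*w - 12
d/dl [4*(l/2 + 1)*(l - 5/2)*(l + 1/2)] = 6*l^2 - 21/2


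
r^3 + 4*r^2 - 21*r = r*(r - 3)*(r + 7)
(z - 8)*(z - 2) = z^2 - 10*z + 16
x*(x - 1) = x^2 - x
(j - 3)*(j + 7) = j^2 + 4*j - 21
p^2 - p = p*(p - 1)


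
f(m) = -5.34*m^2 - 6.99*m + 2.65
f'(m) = -10.68*m - 6.99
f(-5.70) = -131.00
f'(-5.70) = 53.89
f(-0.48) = 4.77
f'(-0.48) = -1.86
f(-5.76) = -134.26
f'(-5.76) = 54.53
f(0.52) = -2.43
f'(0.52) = -12.54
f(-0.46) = 4.74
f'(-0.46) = -2.08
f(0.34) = -0.34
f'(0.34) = -10.62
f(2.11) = -35.87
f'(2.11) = -29.52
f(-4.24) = -63.71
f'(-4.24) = 38.29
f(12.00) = -850.19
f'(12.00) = -135.15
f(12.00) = -850.19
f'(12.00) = -135.15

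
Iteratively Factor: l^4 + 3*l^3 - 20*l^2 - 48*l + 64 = (l + 4)*(l^3 - l^2 - 16*l + 16) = (l - 1)*(l + 4)*(l^2 - 16) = (l - 1)*(l + 4)^2*(l - 4)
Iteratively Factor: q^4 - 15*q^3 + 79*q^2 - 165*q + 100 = (q - 1)*(q^3 - 14*q^2 + 65*q - 100) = (q - 5)*(q - 1)*(q^2 - 9*q + 20) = (q - 5)*(q - 4)*(q - 1)*(q - 5)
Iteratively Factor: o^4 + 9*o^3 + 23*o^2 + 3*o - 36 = (o + 3)*(o^3 + 6*o^2 + 5*o - 12) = (o + 3)^2*(o^2 + 3*o - 4) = (o - 1)*(o + 3)^2*(o + 4)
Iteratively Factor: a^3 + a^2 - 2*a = (a + 2)*(a^2 - a) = a*(a + 2)*(a - 1)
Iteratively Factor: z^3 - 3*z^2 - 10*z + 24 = (z - 2)*(z^2 - z - 12) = (z - 4)*(z - 2)*(z + 3)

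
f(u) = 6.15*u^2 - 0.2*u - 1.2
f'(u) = 12.3*u - 0.2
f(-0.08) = -1.14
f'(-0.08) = -1.18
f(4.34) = 113.77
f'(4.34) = 53.18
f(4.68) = 132.56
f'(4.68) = 57.36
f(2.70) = 43.09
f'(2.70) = 33.01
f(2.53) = 37.66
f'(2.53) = 30.92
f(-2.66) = 42.85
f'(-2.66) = -32.92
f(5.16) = 161.52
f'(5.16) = 63.27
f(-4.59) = 129.29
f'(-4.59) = -56.66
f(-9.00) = 498.75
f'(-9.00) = -110.90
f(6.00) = 219.00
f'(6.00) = 73.60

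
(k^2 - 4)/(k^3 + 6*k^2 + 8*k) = (k - 2)/(k*(k + 4))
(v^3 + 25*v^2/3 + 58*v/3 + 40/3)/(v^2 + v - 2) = (3*v^2 + 19*v + 20)/(3*(v - 1))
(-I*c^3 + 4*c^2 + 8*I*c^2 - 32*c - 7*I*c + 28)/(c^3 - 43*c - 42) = (-I*c^2 + c*(4 + I) - 4)/(c^2 + 7*c + 6)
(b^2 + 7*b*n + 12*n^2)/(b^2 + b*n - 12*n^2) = (b + 3*n)/(b - 3*n)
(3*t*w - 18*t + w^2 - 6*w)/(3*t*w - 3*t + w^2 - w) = (w - 6)/(w - 1)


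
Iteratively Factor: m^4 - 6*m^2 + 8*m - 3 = (m - 1)*(m^3 + m^2 - 5*m + 3) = (m - 1)^2*(m^2 + 2*m - 3) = (m - 1)^3*(m + 3)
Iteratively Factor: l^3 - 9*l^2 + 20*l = (l - 4)*(l^2 - 5*l) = l*(l - 4)*(l - 5)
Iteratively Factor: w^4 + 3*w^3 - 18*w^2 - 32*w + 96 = (w + 4)*(w^3 - w^2 - 14*w + 24) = (w - 2)*(w + 4)*(w^2 + w - 12) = (w - 2)*(w + 4)^2*(w - 3)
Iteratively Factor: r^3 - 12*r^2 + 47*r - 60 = (r - 5)*(r^2 - 7*r + 12) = (r - 5)*(r - 4)*(r - 3)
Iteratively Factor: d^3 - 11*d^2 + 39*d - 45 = (d - 3)*(d^2 - 8*d + 15) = (d - 3)^2*(d - 5)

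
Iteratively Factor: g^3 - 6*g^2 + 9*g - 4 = (g - 1)*(g^2 - 5*g + 4) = (g - 4)*(g - 1)*(g - 1)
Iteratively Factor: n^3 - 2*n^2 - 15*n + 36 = (n + 4)*(n^2 - 6*n + 9) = (n - 3)*(n + 4)*(n - 3)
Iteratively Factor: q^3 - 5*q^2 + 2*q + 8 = (q - 4)*(q^2 - q - 2) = (q - 4)*(q - 2)*(q + 1)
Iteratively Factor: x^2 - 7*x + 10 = (x - 2)*(x - 5)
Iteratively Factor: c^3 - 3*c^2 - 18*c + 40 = (c - 5)*(c^2 + 2*c - 8) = (c - 5)*(c - 2)*(c + 4)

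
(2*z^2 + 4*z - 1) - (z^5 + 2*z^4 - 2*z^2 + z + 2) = -z^5 - 2*z^4 + 4*z^2 + 3*z - 3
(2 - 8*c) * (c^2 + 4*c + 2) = -8*c^3 - 30*c^2 - 8*c + 4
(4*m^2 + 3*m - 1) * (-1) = -4*m^2 - 3*m + 1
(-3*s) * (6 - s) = 3*s^2 - 18*s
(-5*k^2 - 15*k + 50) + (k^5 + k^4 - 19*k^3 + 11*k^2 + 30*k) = k^5 + k^4 - 19*k^3 + 6*k^2 + 15*k + 50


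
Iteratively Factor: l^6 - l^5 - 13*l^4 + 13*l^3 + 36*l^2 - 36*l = (l - 2)*(l^5 + l^4 - 11*l^3 - 9*l^2 + 18*l) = l*(l - 2)*(l^4 + l^3 - 11*l^2 - 9*l + 18) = l*(l - 3)*(l - 2)*(l^3 + 4*l^2 + l - 6) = l*(l - 3)*(l - 2)*(l + 3)*(l^2 + l - 2) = l*(l - 3)*(l - 2)*(l - 1)*(l + 3)*(l + 2)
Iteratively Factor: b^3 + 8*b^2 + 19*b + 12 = (b + 3)*(b^2 + 5*b + 4) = (b + 3)*(b + 4)*(b + 1)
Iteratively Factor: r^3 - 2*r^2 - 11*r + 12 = (r - 4)*(r^2 + 2*r - 3) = (r - 4)*(r + 3)*(r - 1)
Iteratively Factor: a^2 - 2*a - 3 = (a + 1)*(a - 3)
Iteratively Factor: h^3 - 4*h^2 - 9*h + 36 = (h + 3)*(h^2 - 7*h + 12) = (h - 4)*(h + 3)*(h - 3)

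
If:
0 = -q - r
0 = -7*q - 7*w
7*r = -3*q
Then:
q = 0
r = 0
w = 0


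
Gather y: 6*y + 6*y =12*y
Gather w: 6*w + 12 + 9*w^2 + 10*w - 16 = 9*w^2 + 16*w - 4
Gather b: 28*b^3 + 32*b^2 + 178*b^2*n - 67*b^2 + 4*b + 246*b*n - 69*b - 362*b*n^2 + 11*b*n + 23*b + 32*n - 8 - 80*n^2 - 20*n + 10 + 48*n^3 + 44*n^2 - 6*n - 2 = 28*b^3 + b^2*(178*n - 35) + b*(-362*n^2 + 257*n - 42) + 48*n^3 - 36*n^2 + 6*n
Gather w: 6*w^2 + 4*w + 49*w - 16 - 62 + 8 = 6*w^2 + 53*w - 70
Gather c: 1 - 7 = -6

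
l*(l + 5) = l^2 + 5*l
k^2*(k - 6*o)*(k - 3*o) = k^4 - 9*k^3*o + 18*k^2*o^2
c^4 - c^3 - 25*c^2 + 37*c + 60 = (c - 4)*(c - 3)*(c + 1)*(c + 5)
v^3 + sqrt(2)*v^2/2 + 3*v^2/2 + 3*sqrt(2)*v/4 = v*(v + 3/2)*(v + sqrt(2)/2)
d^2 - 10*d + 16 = (d - 8)*(d - 2)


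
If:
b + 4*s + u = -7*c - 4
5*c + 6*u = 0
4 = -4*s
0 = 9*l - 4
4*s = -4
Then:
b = 37*u/5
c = -6*u/5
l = 4/9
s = -1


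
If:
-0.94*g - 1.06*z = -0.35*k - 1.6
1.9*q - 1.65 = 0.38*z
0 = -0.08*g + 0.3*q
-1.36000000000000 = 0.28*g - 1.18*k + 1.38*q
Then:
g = 3.06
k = 2.83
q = 0.82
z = -0.27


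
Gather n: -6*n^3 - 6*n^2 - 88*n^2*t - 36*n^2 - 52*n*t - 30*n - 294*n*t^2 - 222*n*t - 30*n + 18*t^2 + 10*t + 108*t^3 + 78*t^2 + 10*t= -6*n^3 + n^2*(-88*t - 42) + n*(-294*t^2 - 274*t - 60) + 108*t^3 + 96*t^2 + 20*t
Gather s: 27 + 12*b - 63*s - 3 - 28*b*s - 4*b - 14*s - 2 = 8*b + s*(-28*b - 77) + 22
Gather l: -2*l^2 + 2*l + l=-2*l^2 + 3*l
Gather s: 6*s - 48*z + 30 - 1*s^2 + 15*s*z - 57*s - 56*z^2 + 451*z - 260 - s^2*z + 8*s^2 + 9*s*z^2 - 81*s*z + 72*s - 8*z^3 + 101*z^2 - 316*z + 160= s^2*(7 - z) + s*(9*z^2 - 66*z + 21) - 8*z^3 + 45*z^2 + 87*z - 70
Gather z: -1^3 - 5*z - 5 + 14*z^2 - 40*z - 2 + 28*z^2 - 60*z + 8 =42*z^2 - 105*z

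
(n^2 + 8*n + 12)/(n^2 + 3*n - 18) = (n + 2)/(n - 3)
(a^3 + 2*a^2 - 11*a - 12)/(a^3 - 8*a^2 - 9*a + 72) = (a^2 + 5*a + 4)/(a^2 - 5*a - 24)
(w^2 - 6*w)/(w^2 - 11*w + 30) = w/(w - 5)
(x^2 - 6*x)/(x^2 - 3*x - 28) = x*(6 - x)/(-x^2 + 3*x + 28)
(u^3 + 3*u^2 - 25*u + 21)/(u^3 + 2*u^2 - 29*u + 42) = (u - 1)/(u - 2)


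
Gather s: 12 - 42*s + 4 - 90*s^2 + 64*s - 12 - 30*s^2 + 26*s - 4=-120*s^2 + 48*s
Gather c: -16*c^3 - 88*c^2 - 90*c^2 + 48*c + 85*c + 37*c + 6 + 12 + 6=-16*c^3 - 178*c^2 + 170*c + 24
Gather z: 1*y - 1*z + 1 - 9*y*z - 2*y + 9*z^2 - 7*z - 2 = -y + 9*z^2 + z*(-9*y - 8) - 1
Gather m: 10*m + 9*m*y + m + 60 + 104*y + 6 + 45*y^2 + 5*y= m*(9*y + 11) + 45*y^2 + 109*y + 66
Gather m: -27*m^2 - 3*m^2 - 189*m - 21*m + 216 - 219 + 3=-30*m^2 - 210*m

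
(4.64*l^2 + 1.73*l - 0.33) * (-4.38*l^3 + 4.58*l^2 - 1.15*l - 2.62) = -20.3232*l^5 + 13.6738*l^4 + 4.0328*l^3 - 15.6577*l^2 - 4.1531*l + 0.8646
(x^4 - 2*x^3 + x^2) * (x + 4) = x^5 + 2*x^4 - 7*x^3 + 4*x^2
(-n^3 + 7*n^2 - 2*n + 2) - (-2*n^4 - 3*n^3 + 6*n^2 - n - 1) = 2*n^4 + 2*n^3 + n^2 - n + 3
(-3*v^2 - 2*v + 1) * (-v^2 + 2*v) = 3*v^4 - 4*v^3 - 5*v^2 + 2*v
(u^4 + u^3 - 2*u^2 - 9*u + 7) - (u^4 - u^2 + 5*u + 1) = u^3 - u^2 - 14*u + 6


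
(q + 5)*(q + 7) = q^2 + 12*q + 35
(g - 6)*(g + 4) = g^2 - 2*g - 24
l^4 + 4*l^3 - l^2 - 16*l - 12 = (l - 2)*(l + 1)*(l + 2)*(l + 3)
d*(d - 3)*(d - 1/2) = d^3 - 7*d^2/2 + 3*d/2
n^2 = n^2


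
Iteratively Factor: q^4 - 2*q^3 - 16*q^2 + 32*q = (q - 4)*(q^3 + 2*q^2 - 8*q) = (q - 4)*(q - 2)*(q^2 + 4*q) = q*(q - 4)*(q - 2)*(q + 4)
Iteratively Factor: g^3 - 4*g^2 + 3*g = (g - 1)*(g^2 - 3*g) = (g - 3)*(g - 1)*(g)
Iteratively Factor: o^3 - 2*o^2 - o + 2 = (o - 1)*(o^2 - o - 2) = (o - 2)*(o - 1)*(o + 1)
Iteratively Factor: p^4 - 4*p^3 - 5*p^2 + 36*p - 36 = (p - 2)*(p^3 - 2*p^2 - 9*p + 18) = (p - 2)^2*(p^2 - 9) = (p - 2)^2*(p + 3)*(p - 3)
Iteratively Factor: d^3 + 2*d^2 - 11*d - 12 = (d - 3)*(d^2 + 5*d + 4) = (d - 3)*(d + 4)*(d + 1)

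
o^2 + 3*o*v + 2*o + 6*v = (o + 2)*(o + 3*v)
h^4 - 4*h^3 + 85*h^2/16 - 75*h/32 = h*(h - 3/2)*(h - 5/4)^2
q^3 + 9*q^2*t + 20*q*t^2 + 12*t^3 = (q + t)*(q + 2*t)*(q + 6*t)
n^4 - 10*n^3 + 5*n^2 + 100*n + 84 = (n - 7)*(n - 6)*(n + 1)*(n + 2)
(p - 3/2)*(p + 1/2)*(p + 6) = p^3 + 5*p^2 - 27*p/4 - 9/2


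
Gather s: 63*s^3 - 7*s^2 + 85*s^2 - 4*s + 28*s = 63*s^3 + 78*s^2 + 24*s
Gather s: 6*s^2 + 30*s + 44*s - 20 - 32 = 6*s^2 + 74*s - 52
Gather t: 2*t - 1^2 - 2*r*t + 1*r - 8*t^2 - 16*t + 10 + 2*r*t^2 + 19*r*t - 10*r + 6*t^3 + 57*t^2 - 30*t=-9*r + 6*t^3 + t^2*(2*r + 49) + t*(17*r - 44) + 9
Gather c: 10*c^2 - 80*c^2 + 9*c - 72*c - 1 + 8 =-70*c^2 - 63*c + 7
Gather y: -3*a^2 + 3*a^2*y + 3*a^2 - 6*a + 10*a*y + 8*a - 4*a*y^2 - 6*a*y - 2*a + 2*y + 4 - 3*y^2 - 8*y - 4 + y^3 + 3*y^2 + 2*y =-4*a*y^2 + y^3 + y*(3*a^2 + 4*a - 4)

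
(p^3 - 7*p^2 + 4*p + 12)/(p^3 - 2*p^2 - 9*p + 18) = (p^2 - 5*p - 6)/(p^2 - 9)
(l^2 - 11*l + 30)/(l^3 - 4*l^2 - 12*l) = (l - 5)/(l*(l + 2))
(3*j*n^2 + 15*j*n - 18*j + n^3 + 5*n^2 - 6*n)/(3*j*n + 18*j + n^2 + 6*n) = n - 1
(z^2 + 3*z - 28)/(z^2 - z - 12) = (z + 7)/(z + 3)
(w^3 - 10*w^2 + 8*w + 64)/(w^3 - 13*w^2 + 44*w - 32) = (w + 2)/(w - 1)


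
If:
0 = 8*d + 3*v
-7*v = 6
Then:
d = 9/28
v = -6/7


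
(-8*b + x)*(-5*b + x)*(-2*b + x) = -80*b^3 + 66*b^2*x - 15*b*x^2 + x^3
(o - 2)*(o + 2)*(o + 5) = o^3 + 5*o^2 - 4*o - 20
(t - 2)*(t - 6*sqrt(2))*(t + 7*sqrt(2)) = t^3 - 2*t^2 + sqrt(2)*t^2 - 84*t - 2*sqrt(2)*t + 168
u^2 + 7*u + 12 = (u + 3)*(u + 4)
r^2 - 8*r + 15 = (r - 5)*(r - 3)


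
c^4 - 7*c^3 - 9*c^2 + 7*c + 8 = (c - 8)*(c - 1)*(c + 1)^2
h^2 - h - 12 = (h - 4)*(h + 3)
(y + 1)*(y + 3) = y^2 + 4*y + 3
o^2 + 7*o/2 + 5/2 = (o + 1)*(o + 5/2)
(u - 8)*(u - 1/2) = u^2 - 17*u/2 + 4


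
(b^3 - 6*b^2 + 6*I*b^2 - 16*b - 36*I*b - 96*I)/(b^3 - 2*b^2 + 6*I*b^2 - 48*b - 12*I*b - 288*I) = (b + 2)/(b + 6)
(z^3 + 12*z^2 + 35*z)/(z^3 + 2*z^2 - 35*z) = (z + 5)/(z - 5)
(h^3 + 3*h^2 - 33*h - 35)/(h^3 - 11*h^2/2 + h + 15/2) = 2*(h + 7)/(2*h - 3)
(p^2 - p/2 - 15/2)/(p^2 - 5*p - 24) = (-2*p^2 + p + 15)/(2*(-p^2 + 5*p + 24))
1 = 1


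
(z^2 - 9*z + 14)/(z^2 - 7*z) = (z - 2)/z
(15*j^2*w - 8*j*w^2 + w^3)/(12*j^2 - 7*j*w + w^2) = w*(-5*j + w)/(-4*j + w)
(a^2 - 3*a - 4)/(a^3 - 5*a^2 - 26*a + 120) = (a + 1)/(a^2 - a - 30)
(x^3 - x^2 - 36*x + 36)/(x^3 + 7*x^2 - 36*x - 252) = (x - 1)/(x + 7)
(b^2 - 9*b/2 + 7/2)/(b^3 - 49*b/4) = 2*(b - 1)/(b*(2*b + 7))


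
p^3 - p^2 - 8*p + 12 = (p - 2)^2*(p + 3)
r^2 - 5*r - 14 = (r - 7)*(r + 2)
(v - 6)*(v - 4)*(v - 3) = v^3 - 13*v^2 + 54*v - 72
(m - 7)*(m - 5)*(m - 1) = m^3 - 13*m^2 + 47*m - 35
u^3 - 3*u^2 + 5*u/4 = u*(u - 5/2)*(u - 1/2)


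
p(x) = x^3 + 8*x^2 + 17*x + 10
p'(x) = 3*x^2 + 16*x + 17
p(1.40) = 52.22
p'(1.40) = 45.28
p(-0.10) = 8.38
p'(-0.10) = 15.43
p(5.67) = 545.87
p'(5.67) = 204.17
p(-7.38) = -81.69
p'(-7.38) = 62.31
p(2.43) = 112.90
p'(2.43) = 73.59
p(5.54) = 519.74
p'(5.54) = 197.71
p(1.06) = 38.20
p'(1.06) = 37.33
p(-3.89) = 6.06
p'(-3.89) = 0.16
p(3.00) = 160.00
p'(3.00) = 92.00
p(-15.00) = -1820.00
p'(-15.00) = 452.00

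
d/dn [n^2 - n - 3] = 2*n - 1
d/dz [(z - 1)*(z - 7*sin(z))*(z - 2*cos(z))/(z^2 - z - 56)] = (-(z - 1)*(z - 7*sin(z))*(z - 2*cos(z))*(2*z - 1) + (-z^2 + z + 56)*((1 - z)*(z - 7*sin(z))*(2*sin(z) + 1) + (z - 1)*(z - 2*cos(z))*(7*cos(z) - 1) - (z - 7*sin(z))*(z - 2*cos(z))))/(-z^2 + z + 56)^2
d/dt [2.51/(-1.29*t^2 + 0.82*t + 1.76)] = (6.4758*t - 2.0582)/(-1.29*t^2 + 0.82*t + 1.76)^2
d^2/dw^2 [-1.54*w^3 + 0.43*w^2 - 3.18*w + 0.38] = 0.86 - 9.24*w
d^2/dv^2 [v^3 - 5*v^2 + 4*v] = 6*v - 10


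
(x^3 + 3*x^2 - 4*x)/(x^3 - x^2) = (x + 4)/x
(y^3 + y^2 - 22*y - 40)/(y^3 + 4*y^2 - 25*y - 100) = (y + 2)/(y + 5)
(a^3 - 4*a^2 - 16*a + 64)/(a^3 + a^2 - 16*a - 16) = (a - 4)/(a + 1)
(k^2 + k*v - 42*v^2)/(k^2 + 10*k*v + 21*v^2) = (k - 6*v)/(k + 3*v)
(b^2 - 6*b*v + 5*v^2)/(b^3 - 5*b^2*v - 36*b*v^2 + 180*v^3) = (-b + v)/(-b^2 + 36*v^2)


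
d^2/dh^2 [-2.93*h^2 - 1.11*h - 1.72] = -5.86000000000000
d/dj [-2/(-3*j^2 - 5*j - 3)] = 2*(-6*j - 5)/(3*j^2 + 5*j + 3)^2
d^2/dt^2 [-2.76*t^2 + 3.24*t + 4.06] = -5.52000000000000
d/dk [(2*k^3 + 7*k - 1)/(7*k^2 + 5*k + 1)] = (14*k^4 + 20*k^3 - 43*k^2 + 14*k + 12)/(49*k^4 + 70*k^3 + 39*k^2 + 10*k + 1)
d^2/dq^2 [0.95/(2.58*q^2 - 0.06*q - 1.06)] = (12.64716*q^2 - 0.29412*q - 0.95*(5.16*q - 0.06)*(10.32*q - 0.12) - 5.19612)/(-2.58*q^2 + 0.06*q + 1.06)^3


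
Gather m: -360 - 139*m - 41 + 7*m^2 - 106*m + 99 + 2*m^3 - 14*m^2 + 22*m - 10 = 2*m^3 - 7*m^2 - 223*m - 312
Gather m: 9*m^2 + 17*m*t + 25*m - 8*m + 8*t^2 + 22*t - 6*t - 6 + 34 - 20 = 9*m^2 + m*(17*t + 17) + 8*t^2 + 16*t + 8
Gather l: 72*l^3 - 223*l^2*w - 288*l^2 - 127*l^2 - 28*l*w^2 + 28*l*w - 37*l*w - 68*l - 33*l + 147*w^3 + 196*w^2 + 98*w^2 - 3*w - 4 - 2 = 72*l^3 + l^2*(-223*w - 415) + l*(-28*w^2 - 9*w - 101) + 147*w^3 + 294*w^2 - 3*w - 6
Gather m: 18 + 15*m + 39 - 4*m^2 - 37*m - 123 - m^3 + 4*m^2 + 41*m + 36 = -m^3 + 19*m - 30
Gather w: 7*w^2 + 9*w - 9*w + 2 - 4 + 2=7*w^2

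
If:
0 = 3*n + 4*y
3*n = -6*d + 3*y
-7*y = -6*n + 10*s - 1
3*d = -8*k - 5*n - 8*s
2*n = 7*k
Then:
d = 196/3825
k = -64/3825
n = -224/3825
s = 29/850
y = 56/1275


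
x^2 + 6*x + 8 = (x + 2)*(x + 4)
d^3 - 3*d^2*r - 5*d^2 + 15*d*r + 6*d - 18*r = (d - 3)*(d - 2)*(d - 3*r)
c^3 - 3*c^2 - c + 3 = (c - 3)*(c - 1)*(c + 1)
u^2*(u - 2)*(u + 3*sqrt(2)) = u^4 - 2*u^3 + 3*sqrt(2)*u^3 - 6*sqrt(2)*u^2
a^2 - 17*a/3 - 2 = (a - 6)*(a + 1/3)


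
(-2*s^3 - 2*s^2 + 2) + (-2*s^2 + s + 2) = -2*s^3 - 4*s^2 + s + 4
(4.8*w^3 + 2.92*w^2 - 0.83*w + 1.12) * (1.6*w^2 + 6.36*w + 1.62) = 7.68*w^5 + 35.2*w^4 + 25.0192*w^3 + 1.2436*w^2 + 5.7786*w + 1.8144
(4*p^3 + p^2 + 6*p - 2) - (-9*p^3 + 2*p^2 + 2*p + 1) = 13*p^3 - p^2 + 4*p - 3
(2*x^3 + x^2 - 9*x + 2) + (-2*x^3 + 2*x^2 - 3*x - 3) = 3*x^2 - 12*x - 1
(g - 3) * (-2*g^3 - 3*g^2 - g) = -2*g^4 + 3*g^3 + 8*g^2 + 3*g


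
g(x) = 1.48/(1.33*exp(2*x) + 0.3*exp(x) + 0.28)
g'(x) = 1.48*(-2.66*exp(2*x) - 0.3*exp(x))/(1.33*exp(2*x) + 0.3*exp(x) + 0.28)^2 = (-3.9368*exp(x) - 0.444)*exp(x)/(1.33*exp(2*x) + 0.3*exp(x) + 0.28)^2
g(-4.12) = 5.19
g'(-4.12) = -0.10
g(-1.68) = 3.87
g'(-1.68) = -1.50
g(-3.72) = 5.14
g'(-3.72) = -0.16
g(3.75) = 0.00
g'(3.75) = -0.00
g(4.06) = 0.00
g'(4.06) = -0.00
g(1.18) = 0.10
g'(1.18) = -0.18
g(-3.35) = 5.07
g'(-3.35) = -0.24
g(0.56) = 0.30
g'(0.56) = -0.54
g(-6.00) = 5.27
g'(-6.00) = -0.01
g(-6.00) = 5.27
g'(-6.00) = -0.01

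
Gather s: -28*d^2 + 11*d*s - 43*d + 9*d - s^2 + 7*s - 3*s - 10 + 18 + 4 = -28*d^2 - 34*d - s^2 + s*(11*d + 4) + 12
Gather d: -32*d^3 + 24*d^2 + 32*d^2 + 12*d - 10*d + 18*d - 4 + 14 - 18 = -32*d^3 + 56*d^2 + 20*d - 8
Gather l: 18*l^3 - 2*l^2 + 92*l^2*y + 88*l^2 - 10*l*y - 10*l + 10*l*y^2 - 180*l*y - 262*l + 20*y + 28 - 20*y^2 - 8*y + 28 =18*l^3 + l^2*(92*y + 86) + l*(10*y^2 - 190*y - 272) - 20*y^2 + 12*y + 56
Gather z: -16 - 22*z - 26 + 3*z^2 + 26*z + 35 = 3*z^2 + 4*z - 7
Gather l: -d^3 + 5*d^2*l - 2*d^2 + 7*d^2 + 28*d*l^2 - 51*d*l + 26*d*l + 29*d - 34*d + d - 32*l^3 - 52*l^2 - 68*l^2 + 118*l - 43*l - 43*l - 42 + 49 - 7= -d^3 + 5*d^2 - 4*d - 32*l^3 + l^2*(28*d - 120) + l*(5*d^2 - 25*d + 32)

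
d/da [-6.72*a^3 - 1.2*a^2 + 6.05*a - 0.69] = -20.16*a^2 - 2.4*a + 6.05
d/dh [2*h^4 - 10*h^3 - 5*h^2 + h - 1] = 8*h^3 - 30*h^2 - 10*h + 1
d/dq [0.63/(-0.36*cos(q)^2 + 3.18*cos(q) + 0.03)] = (2.0034 - 0.4536*cos(q))*sin(q)/(-0.36*cos(q)^2 + 3.18*cos(q) + 0.03)^2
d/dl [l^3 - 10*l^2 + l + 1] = 3*l^2 - 20*l + 1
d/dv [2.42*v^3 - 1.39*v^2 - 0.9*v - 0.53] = 7.26*v^2 - 2.78*v - 0.9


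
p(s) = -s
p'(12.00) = -1.00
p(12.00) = -12.00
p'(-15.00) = -1.00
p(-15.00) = 15.00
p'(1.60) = -1.00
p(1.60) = -1.60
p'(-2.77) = -1.00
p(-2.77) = 2.77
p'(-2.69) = -1.00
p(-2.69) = 2.69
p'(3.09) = -1.00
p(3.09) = -3.09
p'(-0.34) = -1.00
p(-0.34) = 0.34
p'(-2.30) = -1.00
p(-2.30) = 2.30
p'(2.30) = -1.00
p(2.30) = -2.30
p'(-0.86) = -1.00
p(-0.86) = 0.86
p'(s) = -1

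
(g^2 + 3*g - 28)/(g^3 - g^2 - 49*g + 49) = (g - 4)/(g^2 - 8*g + 7)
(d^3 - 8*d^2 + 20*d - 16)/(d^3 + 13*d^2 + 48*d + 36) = (d^3 - 8*d^2 + 20*d - 16)/(d^3 + 13*d^2 + 48*d + 36)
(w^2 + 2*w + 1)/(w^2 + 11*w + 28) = (w^2 + 2*w + 1)/(w^2 + 11*w + 28)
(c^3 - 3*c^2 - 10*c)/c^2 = c - 3 - 10/c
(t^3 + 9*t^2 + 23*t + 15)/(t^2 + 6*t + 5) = t + 3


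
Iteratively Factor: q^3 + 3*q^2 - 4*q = (q + 4)*(q^2 - q) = (q - 1)*(q + 4)*(q)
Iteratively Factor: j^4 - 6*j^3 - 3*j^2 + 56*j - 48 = (j - 1)*(j^3 - 5*j^2 - 8*j + 48) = (j - 1)*(j + 3)*(j^2 - 8*j + 16) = (j - 4)*(j - 1)*(j + 3)*(j - 4)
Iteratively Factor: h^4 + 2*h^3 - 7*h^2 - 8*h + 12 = (h + 2)*(h^3 - 7*h + 6) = (h - 2)*(h + 2)*(h^2 + 2*h - 3) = (h - 2)*(h - 1)*(h + 2)*(h + 3)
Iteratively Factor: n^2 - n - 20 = (n - 5)*(n + 4)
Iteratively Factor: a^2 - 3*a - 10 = (a + 2)*(a - 5)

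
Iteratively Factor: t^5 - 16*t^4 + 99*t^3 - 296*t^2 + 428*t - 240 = (t - 2)*(t^4 - 14*t^3 + 71*t^2 - 154*t + 120) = (t - 4)*(t - 2)*(t^3 - 10*t^2 + 31*t - 30) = (t - 4)*(t - 2)^2*(t^2 - 8*t + 15) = (t - 4)*(t - 3)*(t - 2)^2*(t - 5)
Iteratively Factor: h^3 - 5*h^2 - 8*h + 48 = (h + 3)*(h^2 - 8*h + 16) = (h - 4)*(h + 3)*(h - 4)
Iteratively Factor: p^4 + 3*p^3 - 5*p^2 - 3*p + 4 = (p + 4)*(p^3 - p^2 - p + 1) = (p + 1)*(p + 4)*(p^2 - 2*p + 1) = (p - 1)*(p + 1)*(p + 4)*(p - 1)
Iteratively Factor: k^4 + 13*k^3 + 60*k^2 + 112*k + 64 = (k + 4)*(k^3 + 9*k^2 + 24*k + 16) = (k + 1)*(k + 4)*(k^2 + 8*k + 16) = (k + 1)*(k + 4)^2*(k + 4)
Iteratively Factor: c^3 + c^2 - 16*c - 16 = (c - 4)*(c^2 + 5*c + 4) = (c - 4)*(c + 1)*(c + 4)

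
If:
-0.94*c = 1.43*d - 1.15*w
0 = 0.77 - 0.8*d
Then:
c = 1.22340425531915*w - 1.46422872340426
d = 0.96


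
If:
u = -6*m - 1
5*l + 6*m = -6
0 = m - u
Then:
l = -36/35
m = -1/7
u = -1/7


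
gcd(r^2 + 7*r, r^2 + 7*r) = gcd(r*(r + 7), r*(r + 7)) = r^2 + 7*r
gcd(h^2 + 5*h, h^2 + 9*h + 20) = h + 5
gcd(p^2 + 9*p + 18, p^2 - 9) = p + 3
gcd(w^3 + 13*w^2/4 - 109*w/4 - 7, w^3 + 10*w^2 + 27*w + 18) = 1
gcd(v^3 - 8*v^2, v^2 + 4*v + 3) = 1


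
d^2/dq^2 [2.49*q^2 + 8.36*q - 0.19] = 4.98000000000000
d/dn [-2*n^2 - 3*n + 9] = -4*n - 3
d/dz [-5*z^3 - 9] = -15*z^2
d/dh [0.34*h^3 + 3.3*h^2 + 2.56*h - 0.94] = 1.02*h^2 + 6.6*h + 2.56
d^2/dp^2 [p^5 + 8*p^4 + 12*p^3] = 4*p*(5*p^2 + 24*p + 18)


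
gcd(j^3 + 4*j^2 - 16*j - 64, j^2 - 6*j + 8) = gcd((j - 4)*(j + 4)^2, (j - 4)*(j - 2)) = j - 4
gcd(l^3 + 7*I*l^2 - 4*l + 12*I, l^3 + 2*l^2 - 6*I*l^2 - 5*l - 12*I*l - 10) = l - I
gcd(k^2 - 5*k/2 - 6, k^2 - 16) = k - 4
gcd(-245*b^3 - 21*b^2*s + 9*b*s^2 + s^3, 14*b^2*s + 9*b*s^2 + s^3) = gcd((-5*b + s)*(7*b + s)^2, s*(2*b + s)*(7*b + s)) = 7*b + s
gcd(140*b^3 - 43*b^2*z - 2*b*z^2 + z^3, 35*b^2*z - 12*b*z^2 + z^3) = -5*b + z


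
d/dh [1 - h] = -1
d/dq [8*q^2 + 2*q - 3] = 16*q + 2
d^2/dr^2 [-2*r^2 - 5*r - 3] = -4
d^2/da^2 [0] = 0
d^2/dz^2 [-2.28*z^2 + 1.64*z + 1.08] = -4.56000000000000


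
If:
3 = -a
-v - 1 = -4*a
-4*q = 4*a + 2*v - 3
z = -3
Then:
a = -3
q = 41/4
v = -13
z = -3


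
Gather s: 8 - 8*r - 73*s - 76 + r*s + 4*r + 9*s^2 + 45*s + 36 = -4*r + 9*s^2 + s*(r - 28) - 32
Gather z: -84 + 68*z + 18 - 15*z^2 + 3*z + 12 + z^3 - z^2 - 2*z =z^3 - 16*z^2 + 69*z - 54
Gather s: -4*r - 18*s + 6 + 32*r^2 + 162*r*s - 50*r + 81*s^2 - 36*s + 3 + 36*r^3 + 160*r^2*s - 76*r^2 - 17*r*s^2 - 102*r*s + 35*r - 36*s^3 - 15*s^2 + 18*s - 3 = 36*r^3 - 44*r^2 - 19*r - 36*s^3 + s^2*(66 - 17*r) + s*(160*r^2 + 60*r - 36) + 6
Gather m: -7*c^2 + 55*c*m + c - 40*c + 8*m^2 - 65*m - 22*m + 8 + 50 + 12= -7*c^2 - 39*c + 8*m^2 + m*(55*c - 87) + 70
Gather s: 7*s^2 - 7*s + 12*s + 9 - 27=7*s^2 + 5*s - 18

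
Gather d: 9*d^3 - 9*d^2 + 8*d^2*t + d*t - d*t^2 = 9*d^3 + d^2*(8*t - 9) + d*(-t^2 + t)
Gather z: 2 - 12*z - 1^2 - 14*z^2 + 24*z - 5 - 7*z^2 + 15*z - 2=-21*z^2 + 27*z - 6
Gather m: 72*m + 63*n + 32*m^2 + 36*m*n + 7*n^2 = 32*m^2 + m*(36*n + 72) + 7*n^2 + 63*n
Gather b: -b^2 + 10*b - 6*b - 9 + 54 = -b^2 + 4*b + 45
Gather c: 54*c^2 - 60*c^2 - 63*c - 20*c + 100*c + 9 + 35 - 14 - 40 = -6*c^2 + 17*c - 10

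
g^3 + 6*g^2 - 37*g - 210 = (g - 6)*(g + 5)*(g + 7)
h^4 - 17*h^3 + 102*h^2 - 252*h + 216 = (h - 6)^2*(h - 3)*(h - 2)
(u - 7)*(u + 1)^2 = u^3 - 5*u^2 - 13*u - 7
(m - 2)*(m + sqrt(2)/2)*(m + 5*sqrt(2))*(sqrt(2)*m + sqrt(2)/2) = sqrt(2)*m^4 - 3*sqrt(2)*m^3/2 + 11*m^3 - 33*m^2/2 + 4*sqrt(2)*m^2 - 11*m - 15*sqrt(2)*m/2 - 5*sqrt(2)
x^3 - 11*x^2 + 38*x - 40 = (x - 5)*(x - 4)*(x - 2)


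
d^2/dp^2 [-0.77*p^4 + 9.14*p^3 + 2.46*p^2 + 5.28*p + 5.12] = -9.24*p^2 + 54.84*p + 4.92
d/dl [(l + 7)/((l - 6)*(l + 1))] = (-l^2 - 14*l + 29)/(l^4 - 10*l^3 + 13*l^2 + 60*l + 36)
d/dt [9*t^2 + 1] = 18*t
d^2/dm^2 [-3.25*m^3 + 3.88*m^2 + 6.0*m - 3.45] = 7.76 - 19.5*m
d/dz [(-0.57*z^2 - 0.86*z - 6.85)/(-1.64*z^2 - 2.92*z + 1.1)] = (0.254*z^2 - 23.722*z - 20.948)/(2.6896*z^4 + 9.5776*z^3 + 4.9184*z^2 - 6.424*z + 1.21)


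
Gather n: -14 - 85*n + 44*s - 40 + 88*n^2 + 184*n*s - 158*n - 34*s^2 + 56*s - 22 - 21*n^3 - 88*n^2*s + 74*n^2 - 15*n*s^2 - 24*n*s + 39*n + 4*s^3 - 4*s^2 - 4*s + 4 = -21*n^3 + n^2*(162 - 88*s) + n*(-15*s^2 + 160*s - 204) + 4*s^3 - 38*s^2 + 96*s - 72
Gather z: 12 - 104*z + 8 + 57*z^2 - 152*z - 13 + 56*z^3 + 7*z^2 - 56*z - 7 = 56*z^3 + 64*z^2 - 312*z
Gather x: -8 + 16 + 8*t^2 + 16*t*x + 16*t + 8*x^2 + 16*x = 8*t^2 + 16*t + 8*x^2 + x*(16*t + 16) + 8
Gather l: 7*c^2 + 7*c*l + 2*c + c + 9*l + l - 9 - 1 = 7*c^2 + 3*c + l*(7*c + 10) - 10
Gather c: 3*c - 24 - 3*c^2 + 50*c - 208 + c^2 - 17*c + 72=-2*c^2 + 36*c - 160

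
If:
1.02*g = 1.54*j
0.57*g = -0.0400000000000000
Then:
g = -0.07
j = -0.05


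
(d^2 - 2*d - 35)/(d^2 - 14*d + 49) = (d + 5)/(d - 7)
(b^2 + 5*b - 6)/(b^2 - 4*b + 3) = (b + 6)/(b - 3)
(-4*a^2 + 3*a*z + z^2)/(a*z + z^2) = (-4*a^2 + 3*a*z + z^2)/(z*(a + z))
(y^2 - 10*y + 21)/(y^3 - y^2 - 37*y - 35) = (y - 3)/(y^2 + 6*y + 5)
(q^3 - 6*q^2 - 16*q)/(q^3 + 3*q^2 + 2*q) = (q - 8)/(q + 1)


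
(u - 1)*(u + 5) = u^2 + 4*u - 5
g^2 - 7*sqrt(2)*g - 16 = (g - 8*sqrt(2))*(g + sqrt(2))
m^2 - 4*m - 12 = (m - 6)*(m + 2)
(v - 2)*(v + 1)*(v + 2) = v^3 + v^2 - 4*v - 4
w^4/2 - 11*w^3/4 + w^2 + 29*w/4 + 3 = (w/2 + 1/4)*(w - 4)*(w - 3)*(w + 1)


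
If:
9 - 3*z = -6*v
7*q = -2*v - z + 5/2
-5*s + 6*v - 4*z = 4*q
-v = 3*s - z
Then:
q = 397/58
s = -88/29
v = -351/29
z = -615/29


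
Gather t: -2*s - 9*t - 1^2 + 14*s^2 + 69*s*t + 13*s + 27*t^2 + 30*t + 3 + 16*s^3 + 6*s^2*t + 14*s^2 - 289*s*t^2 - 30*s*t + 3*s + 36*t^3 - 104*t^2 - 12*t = 16*s^3 + 28*s^2 + 14*s + 36*t^3 + t^2*(-289*s - 77) + t*(6*s^2 + 39*s + 9) + 2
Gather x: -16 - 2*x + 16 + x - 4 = -x - 4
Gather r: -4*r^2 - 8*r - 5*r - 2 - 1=-4*r^2 - 13*r - 3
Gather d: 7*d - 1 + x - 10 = 7*d + x - 11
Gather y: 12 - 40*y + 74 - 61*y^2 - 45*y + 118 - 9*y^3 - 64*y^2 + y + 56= -9*y^3 - 125*y^2 - 84*y + 260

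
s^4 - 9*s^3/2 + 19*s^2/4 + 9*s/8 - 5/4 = (s - 5/2)*(s - 2)*(s - 1/2)*(s + 1/2)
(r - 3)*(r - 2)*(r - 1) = r^3 - 6*r^2 + 11*r - 6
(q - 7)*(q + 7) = q^2 - 49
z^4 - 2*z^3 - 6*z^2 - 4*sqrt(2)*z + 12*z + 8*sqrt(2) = (z - 2)*(z - 2*sqrt(2))*(z + sqrt(2))^2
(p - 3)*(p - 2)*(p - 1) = p^3 - 6*p^2 + 11*p - 6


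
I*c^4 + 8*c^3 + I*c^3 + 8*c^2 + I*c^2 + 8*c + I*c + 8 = (c + 1)*(c - 8*I)*(c + I)*(I*c + 1)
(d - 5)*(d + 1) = d^2 - 4*d - 5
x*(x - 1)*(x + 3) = x^3 + 2*x^2 - 3*x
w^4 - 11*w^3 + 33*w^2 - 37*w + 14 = (w - 7)*(w - 2)*(w - 1)^2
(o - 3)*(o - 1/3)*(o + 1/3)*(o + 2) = o^4 - o^3 - 55*o^2/9 + o/9 + 2/3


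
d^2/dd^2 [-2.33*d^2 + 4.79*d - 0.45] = -4.66000000000000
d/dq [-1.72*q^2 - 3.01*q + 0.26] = -3.44*q - 3.01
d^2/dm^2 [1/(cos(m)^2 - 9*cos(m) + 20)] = (-4*sin(m)^4 + 3*sin(m)^2 - 855*cos(m)/4 + 27*cos(3*m)/4 + 123)/((cos(m) - 5)^3*(cos(m) - 4)^3)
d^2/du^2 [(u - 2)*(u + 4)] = 2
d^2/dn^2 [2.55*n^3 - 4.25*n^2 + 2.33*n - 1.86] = 15.3*n - 8.5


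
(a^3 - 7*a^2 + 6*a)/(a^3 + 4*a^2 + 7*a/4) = 4*(a^2 - 7*a + 6)/(4*a^2 + 16*a + 7)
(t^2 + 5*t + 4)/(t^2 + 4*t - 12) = (t^2 + 5*t + 4)/(t^2 + 4*t - 12)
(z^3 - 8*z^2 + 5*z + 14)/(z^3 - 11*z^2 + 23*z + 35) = (z - 2)/(z - 5)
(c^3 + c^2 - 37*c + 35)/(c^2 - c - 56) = (c^2 - 6*c + 5)/(c - 8)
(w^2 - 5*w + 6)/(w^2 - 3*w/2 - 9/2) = 2*(w - 2)/(2*w + 3)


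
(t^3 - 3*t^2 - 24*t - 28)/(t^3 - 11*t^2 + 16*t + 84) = (t + 2)/(t - 6)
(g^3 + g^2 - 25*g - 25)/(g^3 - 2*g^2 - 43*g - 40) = (g - 5)/(g - 8)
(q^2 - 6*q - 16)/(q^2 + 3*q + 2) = (q - 8)/(q + 1)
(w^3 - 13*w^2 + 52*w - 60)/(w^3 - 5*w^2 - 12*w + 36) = (w - 5)/(w + 3)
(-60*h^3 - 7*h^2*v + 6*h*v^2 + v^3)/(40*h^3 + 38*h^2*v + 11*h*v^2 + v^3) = (-3*h + v)/(2*h + v)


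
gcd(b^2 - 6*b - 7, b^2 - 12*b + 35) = b - 7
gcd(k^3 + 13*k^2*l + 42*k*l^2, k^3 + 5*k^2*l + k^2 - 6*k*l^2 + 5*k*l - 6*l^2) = k + 6*l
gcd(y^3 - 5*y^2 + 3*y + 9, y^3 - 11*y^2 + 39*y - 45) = y^2 - 6*y + 9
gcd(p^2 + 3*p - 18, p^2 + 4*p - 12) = p + 6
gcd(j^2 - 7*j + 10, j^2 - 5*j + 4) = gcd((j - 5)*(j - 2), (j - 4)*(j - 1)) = 1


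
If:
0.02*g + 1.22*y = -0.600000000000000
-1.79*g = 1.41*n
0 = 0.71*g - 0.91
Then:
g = 1.28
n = -1.63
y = -0.51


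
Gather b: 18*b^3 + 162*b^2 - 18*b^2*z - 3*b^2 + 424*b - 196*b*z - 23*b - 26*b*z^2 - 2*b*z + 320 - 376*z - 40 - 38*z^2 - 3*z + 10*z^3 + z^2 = 18*b^3 + b^2*(159 - 18*z) + b*(-26*z^2 - 198*z + 401) + 10*z^3 - 37*z^2 - 379*z + 280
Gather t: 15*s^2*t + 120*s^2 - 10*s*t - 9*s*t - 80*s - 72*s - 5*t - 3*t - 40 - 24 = 120*s^2 - 152*s + t*(15*s^2 - 19*s - 8) - 64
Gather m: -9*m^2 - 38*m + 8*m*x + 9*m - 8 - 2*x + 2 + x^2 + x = -9*m^2 + m*(8*x - 29) + x^2 - x - 6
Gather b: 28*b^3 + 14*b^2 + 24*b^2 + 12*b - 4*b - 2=28*b^3 + 38*b^2 + 8*b - 2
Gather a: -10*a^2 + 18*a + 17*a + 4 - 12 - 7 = -10*a^2 + 35*a - 15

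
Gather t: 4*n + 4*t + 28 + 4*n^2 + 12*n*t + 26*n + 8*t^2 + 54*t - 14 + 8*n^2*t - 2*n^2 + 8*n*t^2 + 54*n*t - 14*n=2*n^2 + 16*n + t^2*(8*n + 8) + t*(8*n^2 + 66*n + 58) + 14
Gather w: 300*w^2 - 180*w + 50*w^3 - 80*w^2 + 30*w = 50*w^3 + 220*w^2 - 150*w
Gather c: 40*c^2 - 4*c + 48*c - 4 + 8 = 40*c^2 + 44*c + 4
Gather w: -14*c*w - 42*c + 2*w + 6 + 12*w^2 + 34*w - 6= -42*c + 12*w^2 + w*(36 - 14*c)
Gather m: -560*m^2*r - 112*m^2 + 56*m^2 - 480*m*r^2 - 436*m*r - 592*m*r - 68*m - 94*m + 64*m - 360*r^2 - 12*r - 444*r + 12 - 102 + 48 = m^2*(-560*r - 56) + m*(-480*r^2 - 1028*r - 98) - 360*r^2 - 456*r - 42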